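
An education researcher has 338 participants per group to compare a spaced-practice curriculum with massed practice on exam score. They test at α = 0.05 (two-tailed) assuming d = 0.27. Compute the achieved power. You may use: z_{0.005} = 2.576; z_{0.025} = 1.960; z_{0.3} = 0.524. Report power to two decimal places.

For two equal groups, power = Φ(d·√(n/2) − z_{α/2}).
d·√(n/2) = 0.27 × √(338/2) = 0.27 × 13.000 = 3.510.
z_β = 3.510 − 1.960 = 1.550.
Power = Φ(1.550) = 0.939.

power ≈ 0.94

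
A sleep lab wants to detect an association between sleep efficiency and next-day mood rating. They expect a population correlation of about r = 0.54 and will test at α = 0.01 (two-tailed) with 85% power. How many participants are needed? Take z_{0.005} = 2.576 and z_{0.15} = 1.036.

n = 39

Fisher's z: C = ½·ln((1+r)/(1−r)) = ½·ln(3.3478) = 0.6042.
n = ((z_{α/2} + z_β)/C)² + 3.
(2.576 + 1.036) / 0.6042 = 3.612 / 0.6042 = 5.978.
n = 5.978² + 3 = 35.74 + 3 = 38.7.
Round up.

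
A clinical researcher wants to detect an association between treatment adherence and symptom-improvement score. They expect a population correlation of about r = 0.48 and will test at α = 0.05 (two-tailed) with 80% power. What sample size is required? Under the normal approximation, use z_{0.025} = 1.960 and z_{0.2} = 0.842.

Fisher's z: C = ½·ln((1+r)/(1−r)) = ½·ln(2.8462) = 0.5230.
n = ((z_{α/2} + z_β)/C)² + 3.
(1.960 + 0.842) / 0.5230 = 2.802 / 0.5230 = 5.358.
n = 5.358² + 3 = 28.70 + 3 = 31.7.
Round up.

n = 32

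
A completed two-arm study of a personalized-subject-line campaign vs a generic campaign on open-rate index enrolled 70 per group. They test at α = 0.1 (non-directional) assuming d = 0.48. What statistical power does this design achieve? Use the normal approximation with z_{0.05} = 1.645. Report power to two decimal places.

power ≈ 0.88

For two equal groups, power = Φ(d·√(n/2) − z_{α/2}).
d·√(n/2) = 0.48 × √(70/2) = 0.48 × 5.916 = 2.840.
z_β = 2.840 − 1.645 = 1.195.
Power = Φ(1.195) = 0.884.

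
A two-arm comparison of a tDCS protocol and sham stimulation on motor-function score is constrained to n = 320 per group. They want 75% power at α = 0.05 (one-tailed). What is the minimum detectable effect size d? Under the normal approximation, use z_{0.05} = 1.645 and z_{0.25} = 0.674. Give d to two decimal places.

For two independent groups of n = 320 each: d_min = (z_{α} + z_β)·√(2/n).
z-sum = 1.645 + 0.674 = 2.319.
d_min = 2.319 × √(2/320) = 2.319 × 0.0791 = 0.183.

d_min ≈ 0.18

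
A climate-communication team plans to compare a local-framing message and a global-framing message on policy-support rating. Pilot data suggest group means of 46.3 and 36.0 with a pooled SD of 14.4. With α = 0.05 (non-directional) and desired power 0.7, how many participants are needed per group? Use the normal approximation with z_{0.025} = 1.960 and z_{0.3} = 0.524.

Cohen's d = |M₁ − M₂| / SD_pooled = |46.3 − 36.0| / 14.4 = 10.3 / 14.4 = 0.715.
For two independent groups with equal n: n = 2·((z_{α/2} + z_β) / d)².
z_{α/2} + z_β = 1.960 + 0.524 = 2.484.
n = 2 × (2.484 / 0.715)² = 2 × 3.474² = 2 × 12.07 = 24.1.
Round up to the next whole participant.

n = 25 per group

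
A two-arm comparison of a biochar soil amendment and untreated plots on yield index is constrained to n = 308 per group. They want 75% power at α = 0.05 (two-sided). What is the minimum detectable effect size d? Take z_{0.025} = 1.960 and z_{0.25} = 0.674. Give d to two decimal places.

d_min ≈ 0.21

For two independent groups of n = 308 each: d_min = (z_{α/2} + z_β)·√(2/n).
z-sum = 1.960 + 0.674 = 2.634.
d_min = 2.634 × √(2/308) = 2.634 × 0.0806 = 0.212.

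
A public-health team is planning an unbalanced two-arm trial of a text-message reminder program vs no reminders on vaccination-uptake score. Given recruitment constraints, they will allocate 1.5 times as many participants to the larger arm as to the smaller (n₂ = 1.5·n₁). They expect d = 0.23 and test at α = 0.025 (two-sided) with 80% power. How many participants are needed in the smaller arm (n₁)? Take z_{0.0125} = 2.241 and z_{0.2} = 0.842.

With allocation ratio k = n₂/n₁ = 1.5, Var(x̄₁−x̄₂) = σ²(1/n₁ + 1/(k·n₁)) = σ²·(k+1)/(k·n₁).
So n₁ = (1 + 1/k)·((z_{α/2} + z_β)/d)² = 1.667 × (3.083/0.23)².
n₁ = 1.667 × 179.68 = 299.5.
Round up: n₁ = 300, giving n₂ = 1.5 × 300 = 450.

n₁ = 300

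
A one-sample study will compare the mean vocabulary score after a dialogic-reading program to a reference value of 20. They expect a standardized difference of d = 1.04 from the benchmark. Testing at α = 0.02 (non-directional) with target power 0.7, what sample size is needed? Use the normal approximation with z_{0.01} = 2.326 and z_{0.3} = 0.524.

n = 8

For a one-sample test: n = ((z_{α/2} + z_β) / d)².
z_{α/2} + z_β = 2.326 + 0.524 = 2.850.
n = (2.850 / 1.04)² = 2.740² = 7.51.
Round up.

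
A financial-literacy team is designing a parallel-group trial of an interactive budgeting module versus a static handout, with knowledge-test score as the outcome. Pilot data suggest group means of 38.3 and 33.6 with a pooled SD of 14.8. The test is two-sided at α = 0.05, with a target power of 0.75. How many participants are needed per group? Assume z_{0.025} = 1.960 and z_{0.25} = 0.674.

n = 138 per group

Cohen's d = |M₁ − M₂| / SD_pooled = |38.3 − 33.6| / 14.8 = 4.7 / 14.8 = 0.318.
For two independent groups with equal n: n = 2·((z_{α/2} + z_β) / d)².
z_{α/2} + z_β = 1.960 + 0.674 = 2.634.
n = 2 × (2.634 / 0.318)² = 2 × 8.283² = 2 × 68.61 = 137.2.
Round up to the next whole participant.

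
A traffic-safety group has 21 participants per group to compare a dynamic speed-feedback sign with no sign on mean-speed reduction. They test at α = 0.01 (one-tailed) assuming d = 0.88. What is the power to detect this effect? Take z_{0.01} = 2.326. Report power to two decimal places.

power ≈ 0.70

For two equal groups, power = Φ(d·√(n/2) − z_{α}).
d·√(n/2) = 0.88 × √(21/2) = 0.88 × 3.240 = 2.852.
z_β = 2.852 − 2.326 = 0.526.
Power = Φ(0.526) = 0.700.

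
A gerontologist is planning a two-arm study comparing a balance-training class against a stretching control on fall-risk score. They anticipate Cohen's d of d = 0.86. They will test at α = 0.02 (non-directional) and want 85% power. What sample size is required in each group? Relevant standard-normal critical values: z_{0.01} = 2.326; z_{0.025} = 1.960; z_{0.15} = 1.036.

For two independent groups with equal n: n = 2·((z_{α/2} + z_β) / d)².
z_{α/2} + z_β = 2.326 + 1.036 = 3.362.
n = 2 × (3.362 / 0.86)² = 2 × 3.909² = 2 × 15.28 = 30.6.
Round up to the next whole participant.

n = 31 per group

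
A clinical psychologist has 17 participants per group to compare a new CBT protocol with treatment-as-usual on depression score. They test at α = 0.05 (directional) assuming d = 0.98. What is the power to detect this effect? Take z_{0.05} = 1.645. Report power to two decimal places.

For two equal groups, power = Φ(d·√(n/2) − z_{α}).
d·√(n/2) = 0.98 × √(17/2) = 0.98 × 2.915 = 2.857.
z_β = 2.857 − 1.645 = 1.212.
Power = Φ(1.212) = 0.887.

power ≈ 0.89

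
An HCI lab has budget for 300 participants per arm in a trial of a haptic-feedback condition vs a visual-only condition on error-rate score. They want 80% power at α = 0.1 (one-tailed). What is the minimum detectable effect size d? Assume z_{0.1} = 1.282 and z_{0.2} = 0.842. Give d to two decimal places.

For two independent groups of n = 300 each: d_min = (z_{α} + z_β)·√(2/n).
z-sum = 1.282 + 0.842 = 2.124.
d_min = 2.124 × √(2/300) = 2.124 × 0.0816 = 0.173.

d_min ≈ 0.17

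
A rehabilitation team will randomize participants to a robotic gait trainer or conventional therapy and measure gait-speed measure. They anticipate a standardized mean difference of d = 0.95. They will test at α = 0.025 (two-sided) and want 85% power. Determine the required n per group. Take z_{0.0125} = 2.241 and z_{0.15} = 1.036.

For two independent groups with equal n: n = 2·((z_{α/2} + z_β) / d)².
z_{α/2} + z_β = 2.241 + 1.036 = 3.277.
n = 2 × (3.277 / 0.95)² = 2 × 3.449² = 2 × 11.90 = 23.8.
Round up to the next whole participant.

n = 24 per group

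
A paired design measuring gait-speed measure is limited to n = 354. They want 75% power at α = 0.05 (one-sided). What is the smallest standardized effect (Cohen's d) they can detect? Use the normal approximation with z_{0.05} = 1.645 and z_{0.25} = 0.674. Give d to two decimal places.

For a single sample (or paired design) of n = 354: d_min = (z_{α} + z_β)/√n.
z-sum = 1.645 + 0.674 = 2.319.
d_min = 2.319 / √354 = 2.319 / 18.815 = 0.123.

d_min ≈ 0.12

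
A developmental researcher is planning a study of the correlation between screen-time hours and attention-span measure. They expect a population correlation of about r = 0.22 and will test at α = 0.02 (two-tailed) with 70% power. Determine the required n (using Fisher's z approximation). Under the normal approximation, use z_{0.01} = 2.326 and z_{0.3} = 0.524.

n = 166

Fisher's z: C = ½·ln((1+r)/(1−r)) = ½·ln(1.5641) = 0.2237.
n = ((z_{α/2} + z_β)/C)² + 3.
(2.326 + 0.524) / 0.2237 = 2.850 / 0.2237 = 12.740.
n = 12.740² + 3 = 162.31 + 3 = 165.3.
Round up.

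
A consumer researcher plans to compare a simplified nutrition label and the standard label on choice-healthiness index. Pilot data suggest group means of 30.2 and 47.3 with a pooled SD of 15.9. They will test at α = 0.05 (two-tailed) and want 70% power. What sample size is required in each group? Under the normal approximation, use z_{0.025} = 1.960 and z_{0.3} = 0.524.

n = 11 per group

Cohen's d = |M₁ − M₂| / SD_pooled = |30.2 − 47.3| / 15.9 = 17.1 / 15.9 = 1.075.
For two independent groups with equal n: n = 2·((z_{α/2} + z_β) / d)².
z_{α/2} + z_β = 1.960 + 0.524 = 2.484.
n = 2 × (2.484 / 1.075)² = 2 × 2.311² = 2 × 5.34 = 10.7.
Round up to the next whole participant.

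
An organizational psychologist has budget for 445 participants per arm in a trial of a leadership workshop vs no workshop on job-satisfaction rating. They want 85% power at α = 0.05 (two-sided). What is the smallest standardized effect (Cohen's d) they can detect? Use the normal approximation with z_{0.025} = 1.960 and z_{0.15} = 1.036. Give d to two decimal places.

For two independent groups of n = 445 each: d_min = (z_{α/2} + z_β)·√(2/n).
z-sum = 1.960 + 1.036 = 2.996.
d_min = 2.996 × √(2/445) = 2.996 × 0.0670 = 0.201.

d_min ≈ 0.20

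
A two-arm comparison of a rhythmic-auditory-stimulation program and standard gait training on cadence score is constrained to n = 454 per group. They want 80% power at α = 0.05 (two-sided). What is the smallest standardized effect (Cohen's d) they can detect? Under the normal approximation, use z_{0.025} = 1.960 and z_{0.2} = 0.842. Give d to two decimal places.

d_min ≈ 0.19

For two independent groups of n = 454 each: d_min = (z_{α/2} + z_β)·√(2/n).
z-sum = 1.960 + 0.842 = 2.802.
d_min = 2.802 × √(2/454) = 2.802 × 0.0664 = 0.186.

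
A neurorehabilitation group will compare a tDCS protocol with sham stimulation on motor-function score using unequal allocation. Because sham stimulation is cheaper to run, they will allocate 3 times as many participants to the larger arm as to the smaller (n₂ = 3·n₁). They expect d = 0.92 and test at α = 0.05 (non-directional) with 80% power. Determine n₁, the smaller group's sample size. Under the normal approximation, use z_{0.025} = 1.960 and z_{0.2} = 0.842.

With allocation ratio k = n₂/n₁ = 3, Var(x̄₁−x̄₂) = σ²(1/n₁ + 1/(k·n₁)) = σ²·(k+1)/(k·n₁).
So n₁ = (1 + 1/k)·((z_{α/2} + z_β)/d)² = 1.333 × (2.802/0.92)².
n₁ = 1.333 × 9.28 = 12.4.
Round up: n₁ = 13, giving n₂ = 3 × 13 = 39.

n₁ = 13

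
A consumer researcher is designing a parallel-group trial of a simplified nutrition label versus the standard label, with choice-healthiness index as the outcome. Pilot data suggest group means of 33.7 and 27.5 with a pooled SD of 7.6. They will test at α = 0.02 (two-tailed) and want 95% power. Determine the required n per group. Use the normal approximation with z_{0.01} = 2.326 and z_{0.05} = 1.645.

Cohen's d = |M₁ − M₂| / SD_pooled = |33.7 − 27.5| / 7.6 = 6.2 / 7.6 = 0.816.
For two independent groups with equal n: n = 2·((z_{α/2} + z_β) / d)².
z_{α/2} + z_β = 2.326 + 1.645 = 3.971.
n = 2 × (3.971 / 0.816)² = 2 × 4.866² = 2 × 23.68 = 47.4.
Round up to the next whole participant.

n = 48 per group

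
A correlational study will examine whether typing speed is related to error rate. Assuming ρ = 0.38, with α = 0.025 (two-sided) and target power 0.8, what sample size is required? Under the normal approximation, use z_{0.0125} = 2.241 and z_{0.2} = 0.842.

n = 63

Fisher's z: C = ½·ln((1+r)/(1−r)) = ½·ln(2.2258) = 0.4001.
n = ((z_{α/2} + z_β)/C)² + 3.
(2.241 + 0.842) / 0.4001 = 3.083 / 0.4001 = 7.706.
n = 7.706² + 3 = 59.38 + 3 = 62.4.
Round up.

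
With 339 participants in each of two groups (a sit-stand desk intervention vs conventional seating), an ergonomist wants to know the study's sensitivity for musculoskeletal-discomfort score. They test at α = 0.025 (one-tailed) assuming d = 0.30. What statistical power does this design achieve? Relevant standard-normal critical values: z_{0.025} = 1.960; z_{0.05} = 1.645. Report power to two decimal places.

power ≈ 0.97

For two equal groups, power = Φ(d·√(n/2) − z_{α}).
d·√(n/2) = 0.30 × √(339/2) = 0.30 × 13.019 = 3.906.
z_β = 3.906 − 1.960 = 1.946.
Power = Φ(1.946) = 0.974.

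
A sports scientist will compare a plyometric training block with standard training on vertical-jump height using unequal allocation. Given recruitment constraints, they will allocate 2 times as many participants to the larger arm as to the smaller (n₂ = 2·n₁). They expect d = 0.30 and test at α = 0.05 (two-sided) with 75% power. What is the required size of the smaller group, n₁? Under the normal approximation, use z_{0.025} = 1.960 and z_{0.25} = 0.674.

With allocation ratio k = n₂/n₁ = 2, Var(x̄₁−x̄₂) = σ²(1/n₁ + 1/(k·n₁)) = σ²·(k+1)/(k·n₁).
So n₁ = (1 + 1/k)·((z_{α/2} + z_β)/d)² = 1.500 × (2.634/0.30)².
n₁ = 1.500 × 77.09 = 115.6.
Round up: n₁ = 116, giving n₂ = 2 × 116 = 232.

n₁ = 116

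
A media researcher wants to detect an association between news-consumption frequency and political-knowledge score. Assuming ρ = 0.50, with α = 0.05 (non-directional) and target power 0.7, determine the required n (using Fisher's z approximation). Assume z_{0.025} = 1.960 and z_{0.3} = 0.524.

Fisher's z: C = ½·ln((1+r)/(1−r)) = ½·ln(3.0000) = 0.5493.
n = ((z_{α/2} + z_β)/C)² + 3.
(1.960 + 0.524) / 0.5493 = 2.484 / 0.5493 = 4.522.
n = 4.522² + 3 = 20.45 + 3 = 23.4.
Round up.

n = 24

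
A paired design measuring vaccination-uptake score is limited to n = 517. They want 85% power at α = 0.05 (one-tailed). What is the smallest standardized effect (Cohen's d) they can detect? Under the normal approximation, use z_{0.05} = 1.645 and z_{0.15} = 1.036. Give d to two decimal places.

d_min ≈ 0.12

For a single sample (or paired design) of n = 517: d_min = (z_{α} + z_β)/√n.
z-sum = 1.645 + 1.036 = 2.681.
d_min = 2.681 / √517 = 2.681 / 22.738 = 0.118.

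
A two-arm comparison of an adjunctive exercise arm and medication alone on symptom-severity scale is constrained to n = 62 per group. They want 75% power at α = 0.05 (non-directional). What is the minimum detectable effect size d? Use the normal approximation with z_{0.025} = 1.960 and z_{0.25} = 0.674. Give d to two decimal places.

d_min ≈ 0.47

For two independent groups of n = 62 each: d_min = (z_{α/2} + z_β)·√(2/n).
z-sum = 1.960 + 0.674 = 2.634.
d_min = 2.634 × √(2/62) = 2.634 × 0.1796 = 0.473.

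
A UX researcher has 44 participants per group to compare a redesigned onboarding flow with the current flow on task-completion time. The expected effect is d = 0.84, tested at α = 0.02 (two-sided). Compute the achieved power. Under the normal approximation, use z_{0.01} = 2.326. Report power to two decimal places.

For two equal groups, power = Φ(d·√(n/2) − z_{α/2}).
d·√(n/2) = 0.84 × √(44/2) = 0.84 × 4.690 = 3.940.
z_β = 3.940 − 2.326 = 1.614.
Power = Φ(1.614) = 0.947.

power ≈ 0.95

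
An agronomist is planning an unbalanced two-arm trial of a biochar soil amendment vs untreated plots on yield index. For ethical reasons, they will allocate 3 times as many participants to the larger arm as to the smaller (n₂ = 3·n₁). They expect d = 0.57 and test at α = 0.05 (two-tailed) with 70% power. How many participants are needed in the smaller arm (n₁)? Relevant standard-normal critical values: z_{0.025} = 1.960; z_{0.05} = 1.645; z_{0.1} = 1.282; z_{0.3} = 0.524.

With allocation ratio k = n₂/n₁ = 3, Var(x̄₁−x̄₂) = σ²(1/n₁ + 1/(k·n₁)) = σ²·(k+1)/(k·n₁).
So n₁ = (1 + 1/k)·((z_{α/2} + z_β)/d)² = 1.333 × (2.484/0.57)².
n₁ = 1.333 × 18.99 = 25.3.
Round up: n₁ = 26, giving n₂ = 3 × 26 = 78.

n₁ = 26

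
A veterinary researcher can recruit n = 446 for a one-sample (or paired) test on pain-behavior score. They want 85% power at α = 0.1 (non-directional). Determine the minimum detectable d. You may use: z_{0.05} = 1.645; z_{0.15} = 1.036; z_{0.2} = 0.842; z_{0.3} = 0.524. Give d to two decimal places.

For a single sample (or paired design) of n = 446: d_min = (z_{α/2} + z_β)/√n.
z-sum = 1.645 + 1.036 = 2.681.
d_min = 2.681 / √446 = 2.681 / 21.119 = 0.127.

d_min ≈ 0.13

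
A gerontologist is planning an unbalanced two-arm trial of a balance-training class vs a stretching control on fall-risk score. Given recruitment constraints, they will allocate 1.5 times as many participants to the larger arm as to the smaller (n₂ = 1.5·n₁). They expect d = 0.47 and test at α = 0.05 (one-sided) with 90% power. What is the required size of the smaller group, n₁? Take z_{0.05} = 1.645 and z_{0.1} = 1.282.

n₁ = 65

With allocation ratio k = n₂/n₁ = 1.5, Var(x̄₁−x̄₂) = σ²(1/n₁ + 1/(k·n₁)) = σ²·(k+1)/(k·n₁).
So n₁ = (1 + 1/k)·((z_{α} + z_β)/d)² = 1.667 × (2.927/0.47)².
n₁ = 1.667 × 38.78 = 64.6.
Round up: n₁ = 65, giving n₂ = ⌈1.5 × 65⌉ = ⌈97.5⌉ = 98.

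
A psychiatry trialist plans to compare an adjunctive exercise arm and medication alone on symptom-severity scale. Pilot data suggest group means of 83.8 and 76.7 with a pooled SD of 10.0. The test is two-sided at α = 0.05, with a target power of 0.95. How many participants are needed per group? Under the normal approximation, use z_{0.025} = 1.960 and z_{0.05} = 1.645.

Cohen's d = |M₁ − M₂| / SD_pooled = |83.8 − 76.7| / 10.0 = 7.1 / 10.0 = 0.710.
For two independent groups with equal n: n = 2·((z_{α/2} + z_β) / d)².
z_{α/2} + z_β = 1.960 + 1.645 = 3.605.
n = 2 × (3.605 / 0.710)² = 2 × 5.077² = 2 × 25.78 = 51.6.
Round up to the next whole participant.

n = 52 per group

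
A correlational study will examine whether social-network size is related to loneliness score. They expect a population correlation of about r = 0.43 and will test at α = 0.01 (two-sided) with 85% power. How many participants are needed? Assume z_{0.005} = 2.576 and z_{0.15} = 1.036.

Fisher's z: C = ½·ln((1+r)/(1−r)) = ½·ln(2.5088) = 0.4599.
n = ((z_{α/2} + z_β)/C)² + 3.
(2.576 + 1.036) / 0.4599 = 3.612 / 0.4599 = 7.854.
n = 7.854² + 3 = 61.68 + 3 = 64.7.
Round up.

n = 65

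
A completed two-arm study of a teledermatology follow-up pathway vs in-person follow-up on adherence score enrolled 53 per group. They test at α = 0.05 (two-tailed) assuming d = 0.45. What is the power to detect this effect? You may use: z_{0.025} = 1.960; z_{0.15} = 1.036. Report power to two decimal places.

For two equal groups, power = Φ(d·√(n/2) − z_{α/2}).
d·√(n/2) = 0.45 × √(53/2) = 0.45 × 5.148 = 2.317.
z_β = 2.317 − 1.960 = 0.357.
Power = Φ(0.357) = 0.639.

power ≈ 0.64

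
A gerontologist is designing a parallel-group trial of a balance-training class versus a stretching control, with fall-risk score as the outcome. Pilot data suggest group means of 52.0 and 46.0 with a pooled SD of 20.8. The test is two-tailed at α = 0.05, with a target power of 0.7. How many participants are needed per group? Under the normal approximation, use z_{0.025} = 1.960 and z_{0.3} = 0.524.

n = 149 per group

Cohen's d = |M₁ − M₂| / SD_pooled = |52.0 − 46.0| / 20.8 = 6.0 / 20.8 = 0.288.
For two independent groups with equal n: n = 2·((z_{α/2} + z_β) / d)².
z_{α/2} + z_β = 1.960 + 0.524 = 2.484.
n = 2 × (2.484 / 0.288)² = 2 × 8.625² = 2 × 74.39 = 148.8.
Round up to the next whole participant.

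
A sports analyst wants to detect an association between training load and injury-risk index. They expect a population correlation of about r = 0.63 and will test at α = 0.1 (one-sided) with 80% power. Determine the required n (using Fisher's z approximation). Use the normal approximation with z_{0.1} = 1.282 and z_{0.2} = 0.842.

n = 12

Fisher's z: C = ½·ln((1+r)/(1−r)) = ½·ln(4.4054) = 0.7414.
n = ((z_{α} + z_β)/C)² + 3.
(1.282 + 0.842) / 0.7414 = 2.124 / 0.7414 = 2.865.
n = 2.865² + 3 = 8.21 + 3 = 11.2.
Round up.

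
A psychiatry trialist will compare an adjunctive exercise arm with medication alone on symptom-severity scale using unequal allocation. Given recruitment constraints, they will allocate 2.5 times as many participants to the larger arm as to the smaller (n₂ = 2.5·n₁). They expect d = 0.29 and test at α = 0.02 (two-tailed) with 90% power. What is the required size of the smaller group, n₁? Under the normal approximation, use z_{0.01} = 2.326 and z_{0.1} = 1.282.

With allocation ratio k = n₂/n₁ = 2.5, Var(x̄₁−x̄₂) = σ²(1/n₁ + 1/(k·n₁)) = σ²·(k+1)/(k·n₁).
So n₁ = (1 + 1/k)·((z_{α/2} + z_β)/d)² = 1.400 × (3.608/0.29)².
n₁ = 1.400 × 154.79 = 216.7.
Round up: n₁ = 217, giving n₂ = ⌈2.5 × 217⌉ = ⌈542.5⌉ = 543.

n₁ = 217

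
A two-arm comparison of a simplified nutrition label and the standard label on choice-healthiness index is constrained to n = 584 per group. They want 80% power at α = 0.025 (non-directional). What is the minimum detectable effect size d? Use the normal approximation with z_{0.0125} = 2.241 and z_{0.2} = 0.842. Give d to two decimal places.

d_min ≈ 0.18

For two independent groups of n = 584 each: d_min = (z_{α/2} + z_β)·√(2/n).
z-sum = 2.241 + 0.842 = 3.083.
d_min = 3.083 × √(2/584) = 3.083 × 0.0585 = 0.180.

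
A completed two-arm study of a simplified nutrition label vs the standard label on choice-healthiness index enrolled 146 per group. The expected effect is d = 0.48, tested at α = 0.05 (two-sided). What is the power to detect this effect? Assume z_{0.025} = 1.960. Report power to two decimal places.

For two equal groups, power = Φ(d·√(n/2) − z_{α/2}).
d·√(n/2) = 0.48 × √(146/2) = 0.48 × 8.544 = 4.101.
z_β = 4.101 − 1.960 = 2.141.
Power = Φ(2.141) = 0.984.

power ≈ 0.98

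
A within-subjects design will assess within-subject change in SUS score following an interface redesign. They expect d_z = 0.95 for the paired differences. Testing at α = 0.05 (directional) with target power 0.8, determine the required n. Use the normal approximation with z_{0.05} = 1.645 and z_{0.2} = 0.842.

For a paired (one-sample on differences) test: n = ((z_{α} + z_β) / d)².
z_{α} + z_β = 1.645 + 0.842 = 2.487.
n = (2.487 / 0.95)² = 2.618² = 6.85.
Round up.

n = 7 pairs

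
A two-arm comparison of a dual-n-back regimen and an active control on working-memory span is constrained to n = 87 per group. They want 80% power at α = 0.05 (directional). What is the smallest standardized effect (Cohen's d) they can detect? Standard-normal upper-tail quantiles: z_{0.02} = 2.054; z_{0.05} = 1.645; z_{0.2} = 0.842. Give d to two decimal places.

For two independent groups of n = 87 each: d_min = (z_{α} + z_β)·√(2/n).
z-sum = 1.645 + 0.842 = 2.487.
d_min = 2.487 × √(2/87) = 2.487 × 0.1516 = 0.377.

d_min ≈ 0.38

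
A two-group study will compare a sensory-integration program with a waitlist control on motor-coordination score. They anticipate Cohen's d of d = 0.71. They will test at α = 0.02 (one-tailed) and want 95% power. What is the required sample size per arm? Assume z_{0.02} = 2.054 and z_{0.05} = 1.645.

n = 55 per group

For two independent groups with equal n: n = 2·((z_{α} + z_β) / d)².
z_{α} + z_β = 2.054 + 1.645 = 3.699.
n = 2 × (3.699 / 0.71)² = 2 × 5.210² = 2 × 27.14 = 54.3.
Round up to the next whole participant.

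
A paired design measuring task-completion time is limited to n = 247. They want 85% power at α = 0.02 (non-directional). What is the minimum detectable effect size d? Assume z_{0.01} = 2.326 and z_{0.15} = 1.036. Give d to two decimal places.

For a single sample (or paired design) of n = 247: d_min = (z_{α/2} + z_β)/√n.
z-sum = 2.326 + 1.036 = 3.362.
d_min = 3.362 / √247 = 3.362 / 15.716 = 0.214.

d_min ≈ 0.21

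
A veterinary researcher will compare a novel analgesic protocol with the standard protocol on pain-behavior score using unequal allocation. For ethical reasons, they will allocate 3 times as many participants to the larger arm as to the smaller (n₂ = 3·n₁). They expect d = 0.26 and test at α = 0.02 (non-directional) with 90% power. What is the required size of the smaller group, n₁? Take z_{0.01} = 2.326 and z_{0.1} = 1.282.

n₁ = 257

With allocation ratio k = n₂/n₁ = 3, Var(x̄₁−x̄₂) = σ²(1/n₁ + 1/(k·n₁)) = σ²·(k+1)/(k·n₁).
So n₁ = (1 + 1/k)·((z_{α/2} + z_β)/d)² = 1.333 × (3.608/0.26)².
n₁ = 1.333 × 192.57 = 256.8.
Round up: n₁ = 257, giving n₂ = 3 × 257 = 771.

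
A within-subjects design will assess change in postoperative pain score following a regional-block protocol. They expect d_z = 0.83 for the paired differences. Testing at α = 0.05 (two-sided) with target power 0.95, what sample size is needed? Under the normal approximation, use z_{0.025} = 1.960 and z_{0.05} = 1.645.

n = 19 pairs

For a paired (one-sample on differences) test: n = ((z_{α/2} + z_β) / d)².
z_{α/2} + z_β = 1.960 + 1.645 = 3.605.
n = (3.605 / 0.83)² = 4.343² = 18.86.
Round up.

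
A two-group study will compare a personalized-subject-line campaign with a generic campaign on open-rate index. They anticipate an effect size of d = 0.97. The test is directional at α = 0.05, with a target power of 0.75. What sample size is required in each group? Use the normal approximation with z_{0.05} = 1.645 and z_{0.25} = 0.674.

n = 12 per group

For two independent groups with equal n: n = 2·((z_{α} + z_β) / d)².
z_{α} + z_β = 1.645 + 0.674 = 2.319.
n = 2 × (2.319 / 0.97)² = 2 × 2.391² = 2 × 5.72 = 11.4.
Round up to the next whole participant.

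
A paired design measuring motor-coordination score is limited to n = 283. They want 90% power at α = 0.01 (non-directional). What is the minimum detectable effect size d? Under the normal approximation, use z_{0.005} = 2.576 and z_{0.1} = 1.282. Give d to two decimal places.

For a single sample (or paired design) of n = 283: d_min = (z_{α/2} + z_β)/√n.
z-sum = 2.576 + 1.282 = 3.858.
d_min = 3.858 / √283 = 3.858 / 16.823 = 0.229.

d_min ≈ 0.23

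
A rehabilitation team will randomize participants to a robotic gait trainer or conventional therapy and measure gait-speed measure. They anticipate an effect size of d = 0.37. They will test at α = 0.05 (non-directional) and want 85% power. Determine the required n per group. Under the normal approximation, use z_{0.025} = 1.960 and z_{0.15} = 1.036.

n = 132 per group

For two independent groups with equal n: n = 2·((z_{α/2} + z_β) / d)².
z_{α/2} + z_β = 1.960 + 1.036 = 2.996.
n = 2 × (2.996 / 0.37)² = 2 × 8.097² = 2 × 65.57 = 131.1.
Round up to the next whole participant.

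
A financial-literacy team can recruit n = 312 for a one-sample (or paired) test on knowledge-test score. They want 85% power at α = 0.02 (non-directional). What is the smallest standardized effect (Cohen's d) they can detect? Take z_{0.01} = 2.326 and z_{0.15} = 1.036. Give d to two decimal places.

For a single sample (or paired design) of n = 312: d_min = (z_{α/2} + z_β)/√n.
z-sum = 2.326 + 1.036 = 3.362.
d_min = 3.362 / √312 = 3.362 / 17.664 = 0.190.

d_min ≈ 0.19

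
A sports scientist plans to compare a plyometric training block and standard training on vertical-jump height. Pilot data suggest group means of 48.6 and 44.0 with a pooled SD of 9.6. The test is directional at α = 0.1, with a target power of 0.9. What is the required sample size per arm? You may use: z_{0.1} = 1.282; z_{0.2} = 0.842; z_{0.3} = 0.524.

n = 58 per group

Cohen's d = |M₁ − M₂| / SD_pooled = |48.6 − 44.0| / 9.6 = 4.6 / 9.6 = 0.479.
For two independent groups with equal n: n = 2·((z_{α} + z_β) / d)².
z_{α} + z_β = 1.282 + 1.282 = 2.564.
n = 2 × (2.564 / 0.479)² = 2 × 5.353² = 2 × 28.65 = 57.3.
Round up to the next whole participant.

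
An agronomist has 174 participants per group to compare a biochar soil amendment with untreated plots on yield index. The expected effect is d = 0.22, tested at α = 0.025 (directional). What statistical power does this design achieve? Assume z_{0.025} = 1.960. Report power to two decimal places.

power ≈ 0.54

For two equal groups, power = Φ(d·√(n/2) − z_{α}).
d·√(n/2) = 0.22 × √(174/2) = 0.22 × 9.327 = 2.052.
z_β = 2.052 − 1.960 = 0.092.
Power = Φ(0.092) = 0.537.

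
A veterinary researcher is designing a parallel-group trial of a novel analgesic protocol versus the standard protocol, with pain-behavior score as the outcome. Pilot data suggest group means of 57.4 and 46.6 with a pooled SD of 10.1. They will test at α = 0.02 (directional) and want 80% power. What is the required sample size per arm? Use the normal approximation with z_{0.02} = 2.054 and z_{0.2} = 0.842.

Cohen's d = |M₁ − M₂| / SD_pooled = |57.4 − 46.6| / 10.1 = 10.8 / 10.1 = 1.069.
For two independent groups with equal n: n = 2·((z_{α} + z_β) / d)².
z_{α} + z_β = 2.054 + 0.842 = 2.896.
n = 2 × (2.896 / 1.069)² = 2 × 2.709² = 2 × 7.34 = 14.7.
Round up to the next whole participant.

n = 15 per group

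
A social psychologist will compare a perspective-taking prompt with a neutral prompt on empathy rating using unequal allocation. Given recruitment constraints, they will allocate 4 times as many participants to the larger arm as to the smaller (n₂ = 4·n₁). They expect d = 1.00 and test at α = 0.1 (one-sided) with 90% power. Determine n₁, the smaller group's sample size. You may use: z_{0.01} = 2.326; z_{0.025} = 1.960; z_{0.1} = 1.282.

With allocation ratio k = n₂/n₁ = 4, Var(x̄₁−x̄₂) = σ²(1/n₁ + 1/(k·n₁)) = σ²·(k+1)/(k·n₁).
So n₁ = (1 + 1/k)·((z_{α} + z_β)/d)² = 1.250 × (2.564/1.00)².
n₁ = 1.250 × 6.57 = 8.2.
Round up: n₁ = 9, giving n₂ = 4 × 9 = 36.

n₁ = 9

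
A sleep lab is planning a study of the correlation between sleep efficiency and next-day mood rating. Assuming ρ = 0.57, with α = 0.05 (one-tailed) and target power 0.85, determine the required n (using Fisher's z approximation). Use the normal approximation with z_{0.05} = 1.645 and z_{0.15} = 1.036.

Fisher's z: C = ½·ln((1+r)/(1−r)) = ½·ln(3.6512) = 0.6475.
n = ((z_{α} + z_β)/C)² + 3.
(1.645 + 1.036) / 0.6475 = 2.681 / 0.6475 = 4.141.
n = 4.141² + 3 = 17.14 + 3 = 20.1.
Round up.

n = 21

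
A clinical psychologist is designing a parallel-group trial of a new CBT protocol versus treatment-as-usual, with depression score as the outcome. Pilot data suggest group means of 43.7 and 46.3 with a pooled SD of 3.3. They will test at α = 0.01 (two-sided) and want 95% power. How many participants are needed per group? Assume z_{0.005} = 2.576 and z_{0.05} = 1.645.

n = 58 per group

Cohen's d = |M₁ − M₂| / SD_pooled = |43.7 − 46.3| / 3.3 = 2.6 / 3.3 = 0.788.
For two independent groups with equal n: n = 2·((z_{α/2} + z_β) / d)².
z_{α/2} + z_β = 2.576 + 1.645 = 4.221.
n = 2 × (4.221 / 0.788)² = 2 × 5.357² = 2 × 28.69 = 57.4.
Round up to the next whole participant.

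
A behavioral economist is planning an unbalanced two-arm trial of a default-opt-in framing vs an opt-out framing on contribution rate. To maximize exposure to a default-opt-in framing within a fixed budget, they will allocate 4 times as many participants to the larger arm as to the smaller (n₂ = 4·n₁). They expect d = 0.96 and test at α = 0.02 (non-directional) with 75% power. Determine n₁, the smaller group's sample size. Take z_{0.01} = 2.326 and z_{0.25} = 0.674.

n₁ = 13

With allocation ratio k = n₂/n₁ = 4, Var(x̄₁−x̄₂) = σ²(1/n₁ + 1/(k·n₁)) = σ²·(k+1)/(k·n₁).
So n₁ = (1 + 1/k)·((z_{α/2} + z_β)/d)² = 1.250 × (3.000/0.96)².
n₁ = 1.250 × 9.77 = 12.2.
Round up: n₁ = 13, giving n₂ = 4 × 13 = 52.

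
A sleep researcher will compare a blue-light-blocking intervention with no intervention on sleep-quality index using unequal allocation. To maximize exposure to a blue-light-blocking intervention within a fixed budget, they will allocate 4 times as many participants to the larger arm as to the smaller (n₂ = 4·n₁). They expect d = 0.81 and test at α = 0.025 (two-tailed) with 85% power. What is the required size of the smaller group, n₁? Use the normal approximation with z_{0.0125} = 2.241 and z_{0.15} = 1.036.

With allocation ratio k = n₂/n₁ = 4, Var(x̄₁−x̄₂) = σ²(1/n₁ + 1/(k·n₁)) = σ²·(k+1)/(k·n₁).
So n₁ = (1 + 1/k)·((z_{α/2} + z_β)/d)² = 1.250 × (3.277/0.81)².
n₁ = 1.250 × 16.37 = 20.5.
Round up: n₁ = 21, giving n₂ = 4 × 21 = 84.

n₁ = 21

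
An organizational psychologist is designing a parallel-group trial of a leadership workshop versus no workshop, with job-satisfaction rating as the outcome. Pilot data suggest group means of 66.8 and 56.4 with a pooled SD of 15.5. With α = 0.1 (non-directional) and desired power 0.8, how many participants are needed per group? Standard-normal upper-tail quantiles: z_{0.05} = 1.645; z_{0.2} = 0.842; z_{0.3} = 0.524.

n = 28 per group

Cohen's d = |M₁ − M₂| / SD_pooled = |66.8 − 56.4| / 15.5 = 10.4 / 15.5 = 0.671.
For two independent groups with equal n: n = 2·((z_{α/2} + z_β) / d)².
z_{α/2} + z_β = 1.645 + 0.842 = 2.487.
n = 2 × (2.487 / 0.671)² = 2 × 3.706² = 2 × 13.74 = 27.5.
Round up to the next whole participant.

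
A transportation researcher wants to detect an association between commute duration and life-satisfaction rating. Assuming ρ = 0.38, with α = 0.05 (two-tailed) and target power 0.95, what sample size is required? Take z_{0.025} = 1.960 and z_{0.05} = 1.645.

n = 85

Fisher's z: C = ½·ln((1+r)/(1−r)) = ½·ln(2.2258) = 0.4001.
n = ((z_{α/2} + z_β)/C)² + 3.
(1.960 + 1.645) / 0.4001 = 3.605 / 0.4001 = 9.010.
n = 9.010² + 3 = 81.18 + 3 = 84.2.
Round up.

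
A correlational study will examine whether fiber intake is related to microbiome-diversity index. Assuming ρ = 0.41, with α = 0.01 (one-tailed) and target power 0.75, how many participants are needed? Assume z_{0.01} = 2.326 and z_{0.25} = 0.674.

n = 51

Fisher's z: C = ½·ln((1+r)/(1−r)) = ½·ln(2.3898) = 0.4356.
n = ((z_{α} + z_β)/C)² + 3.
(2.326 + 0.674) / 0.4356 = 3.000 / 0.4356 = 6.887.
n = 6.887² + 3 = 47.43 + 3 = 50.4.
Round up.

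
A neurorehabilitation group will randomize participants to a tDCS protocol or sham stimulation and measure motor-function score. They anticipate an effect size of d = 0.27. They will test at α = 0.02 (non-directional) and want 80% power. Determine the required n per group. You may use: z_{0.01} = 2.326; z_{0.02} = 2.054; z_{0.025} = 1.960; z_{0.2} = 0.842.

For two independent groups with equal n: n = 2·((z_{α/2} + z_β) / d)².
z_{α/2} + z_β = 2.326 + 0.842 = 3.168.
n = 2 × (3.168 / 0.27)² = 2 × 11.733² = 2 × 137.67 = 275.3.
Round up to the next whole participant.

n = 276 per group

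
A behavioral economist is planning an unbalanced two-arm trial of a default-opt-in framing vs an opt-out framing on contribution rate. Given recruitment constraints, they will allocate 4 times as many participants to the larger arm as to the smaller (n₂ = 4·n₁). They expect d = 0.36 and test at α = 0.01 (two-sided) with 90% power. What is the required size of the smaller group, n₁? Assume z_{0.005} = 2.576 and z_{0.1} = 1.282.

With allocation ratio k = n₂/n₁ = 4, Var(x̄₁−x̄₂) = σ²(1/n₁ + 1/(k·n₁)) = σ²·(k+1)/(k·n₁).
So n₁ = (1 + 1/k)·((z_{α/2} + z_β)/d)² = 1.250 × (3.858/0.36)².
n₁ = 1.250 × 114.85 = 143.6.
Round up: n₁ = 144, giving n₂ = 4 × 144 = 576.

n₁ = 144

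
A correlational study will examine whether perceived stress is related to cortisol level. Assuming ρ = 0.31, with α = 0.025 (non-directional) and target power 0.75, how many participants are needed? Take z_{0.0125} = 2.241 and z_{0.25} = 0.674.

n = 86

Fisher's z: C = ½·ln((1+r)/(1−r)) = ½·ln(1.8986) = 0.3205.
n = ((z_{α/2} + z_β)/C)² + 3.
(2.241 + 0.674) / 0.3205 = 2.915 / 0.3205 = 9.095.
n = 9.095² + 3 = 82.72 + 3 = 85.7.
Round up.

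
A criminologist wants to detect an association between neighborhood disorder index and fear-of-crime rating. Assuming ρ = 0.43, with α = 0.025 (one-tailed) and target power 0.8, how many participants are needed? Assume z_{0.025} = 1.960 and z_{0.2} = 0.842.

n = 41

Fisher's z: C = ½·ln((1+r)/(1−r)) = ½·ln(2.5088) = 0.4599.
n = ((z_{α} + z_β)/C)² + 3.
(1.960 + 0.842) / 0.4599 = 2.802 / 0.4599 = 6.093.
n = 6.093² + 3 = 37.12 + 3 = 40.1.
Round up.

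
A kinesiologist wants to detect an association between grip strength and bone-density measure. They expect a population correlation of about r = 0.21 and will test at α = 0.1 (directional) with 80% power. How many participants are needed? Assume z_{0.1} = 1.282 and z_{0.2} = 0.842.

Fisher's z: C = ½·ln((1+r)/(1−r)) = ½·ln(1.5316) = 0.2132.
n = ((z_{α} + z_β)/C)² + 3.
(1.282 + 0.842) / 0.2132 = 2.124 / 0.2132 = 9.962.
n = 9.962² + 3 = 99.25 + 3 = 102.3.
Round up.

n = 103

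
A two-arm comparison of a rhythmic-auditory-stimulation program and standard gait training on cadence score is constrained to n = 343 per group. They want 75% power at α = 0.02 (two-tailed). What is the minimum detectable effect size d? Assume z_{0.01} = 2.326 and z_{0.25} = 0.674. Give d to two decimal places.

For two independent groups of n = 343 each: d_min = (z_{α/2} + z_β)·√(2/n).
z-sum = 2.326 + 0.674 = 3.000.
d_min = 3.000 × √(2/343) = 3.000 × 0.0764 = 0.229.

d_min ≈ 0.23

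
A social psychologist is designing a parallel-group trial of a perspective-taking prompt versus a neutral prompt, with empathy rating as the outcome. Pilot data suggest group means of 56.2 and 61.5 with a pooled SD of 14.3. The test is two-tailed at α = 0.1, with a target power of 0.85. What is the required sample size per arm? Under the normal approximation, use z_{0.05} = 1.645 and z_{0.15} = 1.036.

n = 105 per group

Cohen's d = |M₁ − M₂| / SD_pooled = |56.2 − 61.5| / 14.3 = 5.3 / 14.3 = 0.371.
For two independent groups with equal n: n = 2·((z_{α/2} + z_β) / d)².
z_{α/2} + z_β = 1.645 + 1.036 = 2.681.
n = 2 × (2.681 / 0.371)² = 2 × 7.226² = 2 × 52.22 = 104.4.
Round up to the next whole participant.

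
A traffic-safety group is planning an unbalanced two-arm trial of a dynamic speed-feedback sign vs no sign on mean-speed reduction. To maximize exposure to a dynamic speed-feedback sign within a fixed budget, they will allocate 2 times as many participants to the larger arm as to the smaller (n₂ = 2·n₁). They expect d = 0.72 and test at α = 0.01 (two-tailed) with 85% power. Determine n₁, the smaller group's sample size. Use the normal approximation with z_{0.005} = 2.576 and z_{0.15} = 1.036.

With allocation ratio k = n₂/n₁ = 2, Var(x̄₁−x̄₂) = σ²(1/n₁ + 1/(k·n₁)) = σ²·(k+1)/(k·n₁).
So n₁ = (1 + 1/k)·((z_{α/2} + z_β)/d)² = 1.500 × (3.612/0.72)².
n₁ = 1.500 × 25.17 = 37.8.
Round up: n₁ = 38, giving n₂ = 2 × 38 = 76.

n₁ = 38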